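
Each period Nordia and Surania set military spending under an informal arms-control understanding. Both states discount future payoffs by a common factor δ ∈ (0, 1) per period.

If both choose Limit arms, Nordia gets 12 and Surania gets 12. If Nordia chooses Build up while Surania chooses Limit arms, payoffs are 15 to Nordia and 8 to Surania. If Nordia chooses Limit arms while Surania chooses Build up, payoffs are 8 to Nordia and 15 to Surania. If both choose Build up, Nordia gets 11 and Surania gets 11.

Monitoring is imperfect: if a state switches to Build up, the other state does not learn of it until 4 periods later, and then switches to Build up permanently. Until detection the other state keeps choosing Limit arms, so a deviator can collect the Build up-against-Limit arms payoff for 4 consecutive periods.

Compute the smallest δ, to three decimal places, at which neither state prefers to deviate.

Deviating for the 4 undetected periods gains 15−12 = 3 per period over cooperation, then loses 12−11 = 1 per period forever once punishment starts.
Gain: 3(1 + δ + … + δ^3); loss: 1·δ^4/(1−δ).
No profitable deviation ⇔ 3(1−δ^4) ≤ 1·δ^4, i.e. δ^4 ≥ 3/(3+1) = 3/4.
Hence δ ≥ (3/4)^(1/4) ≈ 0.931.

0.931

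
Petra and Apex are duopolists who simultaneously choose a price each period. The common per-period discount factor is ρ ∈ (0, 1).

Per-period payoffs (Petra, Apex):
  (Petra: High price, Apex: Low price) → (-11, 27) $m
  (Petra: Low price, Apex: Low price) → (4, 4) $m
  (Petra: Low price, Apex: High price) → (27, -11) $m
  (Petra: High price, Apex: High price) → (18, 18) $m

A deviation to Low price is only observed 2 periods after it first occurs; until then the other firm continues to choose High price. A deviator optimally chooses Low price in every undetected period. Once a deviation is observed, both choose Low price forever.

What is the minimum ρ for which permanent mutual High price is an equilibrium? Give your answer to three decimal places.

0.626

Deviating for the 2 undetected periods gains 27−18 = 9 per period over cooperation, then loses 18−4 = 14 per period forever once punishment starts.
Gain: 9(1 + ρ + … + ρ^1); loss: 14·ρ^2/(1−ρ).
No profitable deviation ⇔ 9(1−ρ^2) ≤ 14·ρ^2, i.e. ρ^2 ≥ 9/(9+14) = 9/23.
Hence ρ ≥ (9/23)^(1/2) ≈ 0.626.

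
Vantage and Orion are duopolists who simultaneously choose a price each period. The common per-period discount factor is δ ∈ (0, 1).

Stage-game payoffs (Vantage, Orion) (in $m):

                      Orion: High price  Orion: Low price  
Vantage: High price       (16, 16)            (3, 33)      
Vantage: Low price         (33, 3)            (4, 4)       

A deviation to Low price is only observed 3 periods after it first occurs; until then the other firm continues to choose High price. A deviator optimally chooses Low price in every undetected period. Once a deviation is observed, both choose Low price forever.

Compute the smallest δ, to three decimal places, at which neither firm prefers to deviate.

0.837

Deviating for the 3 undetected periods gains 33−16 = 17 per period over cooperation, then loses 16−4 = 12 per period forever once punishment starts.
Gain: 17(1 + δ + … + δ^2); loss: 12·δ^3/(1−δ).
No profitable deviation ⇔ 17(1−δ^3) ≤ 12·δ^3, i.e. δ^3 ≥ 17/(17+12) = 17/29.
Hence δ ≥ (17/29)^(1/3) ≈ 0.837.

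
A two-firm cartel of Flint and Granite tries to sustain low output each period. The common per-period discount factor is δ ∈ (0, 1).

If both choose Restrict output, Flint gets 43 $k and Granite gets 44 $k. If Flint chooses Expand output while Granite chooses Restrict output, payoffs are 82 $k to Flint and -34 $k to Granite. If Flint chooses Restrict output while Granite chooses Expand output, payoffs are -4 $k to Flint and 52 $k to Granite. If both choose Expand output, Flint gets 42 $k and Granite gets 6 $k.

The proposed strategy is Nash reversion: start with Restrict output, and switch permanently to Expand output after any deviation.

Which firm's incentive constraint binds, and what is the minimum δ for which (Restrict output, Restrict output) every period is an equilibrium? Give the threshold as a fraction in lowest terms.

Flint; δ ≥ 39/40

For Flint: deviation gain 82−43 = 39, per-period punishment loss 43−42 = 1. IC gives δ ≥ 39/40.
For Granite: gain 8, loss 38 per period, so δ ≥ 8/46 = 4/23.
The tighter constraint is Flint's, so cooperation needs δ ≥ 39/40.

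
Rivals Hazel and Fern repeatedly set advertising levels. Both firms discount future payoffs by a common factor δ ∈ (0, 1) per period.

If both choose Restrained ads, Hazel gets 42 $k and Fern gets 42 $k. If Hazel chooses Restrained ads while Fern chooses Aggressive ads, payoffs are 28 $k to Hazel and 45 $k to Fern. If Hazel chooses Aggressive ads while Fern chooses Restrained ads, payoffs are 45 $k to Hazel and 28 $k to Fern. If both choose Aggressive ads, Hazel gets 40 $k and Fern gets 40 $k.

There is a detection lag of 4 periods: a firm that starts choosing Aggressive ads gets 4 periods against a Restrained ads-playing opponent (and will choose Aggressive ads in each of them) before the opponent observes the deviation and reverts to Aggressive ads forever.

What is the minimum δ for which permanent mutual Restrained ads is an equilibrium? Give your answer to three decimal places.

0.880

The best deviation is to choose Aggressive ads for all 4 undetected periods, earning 45 each, then 40 forever once detected.
Deviation value: 45(1−δ^4)/(1−δ) + 40δ^4/(1−δ); cooperation value: 42/(1−δ).
IC: 42 ≥ 45(1−δ^4) + 40δ^4 = 45 − 5δ^4.
So δ^4 ≥ 3/5, giving δ ≥ (3/5)^(1/4) ≈ 0.880.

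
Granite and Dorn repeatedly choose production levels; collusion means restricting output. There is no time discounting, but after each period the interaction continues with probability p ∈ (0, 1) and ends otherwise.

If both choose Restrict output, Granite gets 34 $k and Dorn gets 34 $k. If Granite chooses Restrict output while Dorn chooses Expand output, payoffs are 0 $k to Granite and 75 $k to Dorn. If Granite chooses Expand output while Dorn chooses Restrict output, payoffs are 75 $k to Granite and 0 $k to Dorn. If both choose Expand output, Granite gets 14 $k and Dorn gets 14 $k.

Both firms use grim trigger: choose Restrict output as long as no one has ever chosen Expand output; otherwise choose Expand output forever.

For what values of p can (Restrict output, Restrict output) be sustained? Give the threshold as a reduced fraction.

41/61

Expected cooperation value is 34 + p·34 + p²·34 + … = 34/(1−p); deviation gives 75 + p·14/(1−p).
34 ≥ 75(1−p) + 14p ⇒ 61p ≥ 41 ⇒ p ≥ 41/61.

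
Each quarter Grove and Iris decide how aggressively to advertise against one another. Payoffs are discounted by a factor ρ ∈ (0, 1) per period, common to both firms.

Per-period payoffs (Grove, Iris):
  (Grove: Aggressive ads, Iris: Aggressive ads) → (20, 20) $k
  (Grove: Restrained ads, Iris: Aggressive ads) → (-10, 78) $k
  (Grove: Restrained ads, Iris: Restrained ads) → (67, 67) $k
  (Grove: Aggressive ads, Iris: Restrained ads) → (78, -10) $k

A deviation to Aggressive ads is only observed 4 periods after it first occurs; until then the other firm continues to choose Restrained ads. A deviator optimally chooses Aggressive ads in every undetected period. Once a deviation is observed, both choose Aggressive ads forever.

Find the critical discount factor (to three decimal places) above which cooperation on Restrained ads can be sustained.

0.660

A deviator earns 78 for 4 periods, then 20 forever; cooperating earns 67 forever. Multiplying the IC by (1−ρ):
67 ≥ 78(1−ρ^4) + 20ρ^4, so 58·ρ^4 ≥ 11 and ρ^4 ≥ 11/58.
ρ ≥ (11/58)^(1/4) ≈ 0.660.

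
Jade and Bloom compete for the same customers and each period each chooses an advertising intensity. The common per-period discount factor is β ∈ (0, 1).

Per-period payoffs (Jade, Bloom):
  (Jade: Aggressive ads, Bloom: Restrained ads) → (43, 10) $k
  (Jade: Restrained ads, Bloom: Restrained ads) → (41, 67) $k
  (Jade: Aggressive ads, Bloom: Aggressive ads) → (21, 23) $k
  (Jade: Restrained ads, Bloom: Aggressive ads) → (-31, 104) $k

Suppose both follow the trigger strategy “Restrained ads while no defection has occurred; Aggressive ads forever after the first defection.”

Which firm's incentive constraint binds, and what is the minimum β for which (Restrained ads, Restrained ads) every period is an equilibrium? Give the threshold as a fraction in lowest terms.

Bloom; β ≥ 37/81

For Jade: deviation gain 43−41 = 2, per-period punishment loss 41−21 = 20. IC gives β ≥ 2/22 = 1/11.
For Bloom: gain 37, loss 44 per period, so β ≥ 37/81.
The tighter constraint is Bloom's, so cooperation needs β ≥ 37/81.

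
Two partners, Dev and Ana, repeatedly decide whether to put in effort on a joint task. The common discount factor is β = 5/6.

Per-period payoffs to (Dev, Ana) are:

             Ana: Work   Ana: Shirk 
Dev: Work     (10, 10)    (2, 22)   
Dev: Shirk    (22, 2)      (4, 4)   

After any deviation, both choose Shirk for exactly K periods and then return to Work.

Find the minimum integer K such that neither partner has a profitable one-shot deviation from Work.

IC: β(1−β^K)/(1−β) ≥ (22−10)/(10−4) = 2.
With β = 5/6: need 1 − β^K ≥ 2·(1−5/6)/(5/6), i.e. β^K ≤ 0.6000.
Since (5/6)^2 = 0.6944 and (5/6)^3 = 0.5787, the smallest such K is 3.

3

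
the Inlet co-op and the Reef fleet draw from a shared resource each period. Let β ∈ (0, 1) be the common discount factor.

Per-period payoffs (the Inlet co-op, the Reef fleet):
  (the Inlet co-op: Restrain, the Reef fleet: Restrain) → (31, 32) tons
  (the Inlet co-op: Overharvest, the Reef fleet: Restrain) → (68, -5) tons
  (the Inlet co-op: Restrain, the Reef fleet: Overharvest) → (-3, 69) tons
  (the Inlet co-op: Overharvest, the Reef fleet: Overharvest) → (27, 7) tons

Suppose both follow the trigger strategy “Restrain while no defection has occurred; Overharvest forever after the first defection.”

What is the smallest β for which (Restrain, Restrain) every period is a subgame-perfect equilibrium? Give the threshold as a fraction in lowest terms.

37/41

For the Inlet co-op: deviation gain 68−31 = 37, per-period punishment loss 31−27 = 4. IC gives β ≥ 37/41.
For the Reef fleet: gain 37, loss 25 per period, so β ≥ 37/62.
The tighter constraint is the Inlet co-op's, so cooperation needs β ≥ 37/41.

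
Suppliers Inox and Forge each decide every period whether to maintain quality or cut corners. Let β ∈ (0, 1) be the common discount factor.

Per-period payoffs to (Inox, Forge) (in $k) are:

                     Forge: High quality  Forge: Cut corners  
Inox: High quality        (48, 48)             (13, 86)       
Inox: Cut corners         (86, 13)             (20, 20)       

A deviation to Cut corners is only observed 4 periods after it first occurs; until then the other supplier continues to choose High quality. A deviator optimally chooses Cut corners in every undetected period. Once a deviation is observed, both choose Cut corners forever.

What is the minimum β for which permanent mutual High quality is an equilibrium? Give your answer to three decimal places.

A deviator earns 86 for 4 periods, then 20 forever; cooperating earns 48 forever. Multiplying the IC by (1−β):
48 ≥ 86(1−β^4) + 20β^4, so 66·β^4 ≥ 38 and β^4 ≥ 19/33.
β ≥ (19/33)^(1/4) ≈ 0.871.

0.871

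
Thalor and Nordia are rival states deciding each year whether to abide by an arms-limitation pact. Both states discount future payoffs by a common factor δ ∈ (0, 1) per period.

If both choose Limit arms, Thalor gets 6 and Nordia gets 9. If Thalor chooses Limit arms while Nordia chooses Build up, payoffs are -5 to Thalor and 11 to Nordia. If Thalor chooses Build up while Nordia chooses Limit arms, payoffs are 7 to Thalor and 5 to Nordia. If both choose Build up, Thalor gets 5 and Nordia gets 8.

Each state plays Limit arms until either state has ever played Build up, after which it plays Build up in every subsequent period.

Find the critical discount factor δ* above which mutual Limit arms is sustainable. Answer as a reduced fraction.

Thalor's threshold: (7−6)/(7−5) = 1/2.
Nordia's threshold: (11−9)/(11−8) = 2/3.
1/2 < 2/3, so Nordia binds and δ* = 2/3.

2/3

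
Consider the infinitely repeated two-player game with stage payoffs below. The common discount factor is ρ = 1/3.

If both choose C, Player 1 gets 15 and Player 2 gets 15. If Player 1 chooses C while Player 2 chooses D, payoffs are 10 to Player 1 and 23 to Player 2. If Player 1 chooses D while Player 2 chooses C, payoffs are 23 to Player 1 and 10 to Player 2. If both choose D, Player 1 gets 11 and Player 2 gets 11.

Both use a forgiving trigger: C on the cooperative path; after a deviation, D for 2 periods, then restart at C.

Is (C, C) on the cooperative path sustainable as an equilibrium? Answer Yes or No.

No

Comparing payoff streams over the 3 periods until play realigns: cooperate → 15(1+ρ+…+ρ^2); deviate → 23 + 11(ρ+…+ρ^2).
Cooperation is sustained iff (15−11)(ρ+…+ρ^2) ≥ 23−15.
ρ+…+ρ^2 = 1/3·(1−(1/3)^2)/(1−1/3) = 0.4444, and (23−15)/(15−11) = 2.0000.
0.4444 < 2.0000, so cooperation is not sustainable.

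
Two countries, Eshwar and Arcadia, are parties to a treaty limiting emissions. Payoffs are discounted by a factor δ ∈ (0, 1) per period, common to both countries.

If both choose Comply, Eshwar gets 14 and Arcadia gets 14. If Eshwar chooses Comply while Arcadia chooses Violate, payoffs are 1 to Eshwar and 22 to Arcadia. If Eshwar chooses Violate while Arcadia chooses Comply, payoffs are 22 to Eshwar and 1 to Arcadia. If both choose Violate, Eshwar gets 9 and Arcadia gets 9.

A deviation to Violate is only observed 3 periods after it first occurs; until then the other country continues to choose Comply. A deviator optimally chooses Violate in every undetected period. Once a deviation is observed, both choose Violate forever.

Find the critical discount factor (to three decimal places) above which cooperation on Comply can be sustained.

0.851

The best deviation is to choose Violate for all 3 undetected periods, earning 22 each, then 9 forever once detected.
Deviation value: 22(1−δ^3)/(1−δ) + 9δ^3/(1−δ); cooperation value: 14/(1−δ).
IC: 14 ≥ 22(1−δ^3) + 9δ^3 = 22 − 13δ^3.
So δ^3 ≥ 8/13, giving δ ≥ (8/13)^(1/3) ≈ 0.851.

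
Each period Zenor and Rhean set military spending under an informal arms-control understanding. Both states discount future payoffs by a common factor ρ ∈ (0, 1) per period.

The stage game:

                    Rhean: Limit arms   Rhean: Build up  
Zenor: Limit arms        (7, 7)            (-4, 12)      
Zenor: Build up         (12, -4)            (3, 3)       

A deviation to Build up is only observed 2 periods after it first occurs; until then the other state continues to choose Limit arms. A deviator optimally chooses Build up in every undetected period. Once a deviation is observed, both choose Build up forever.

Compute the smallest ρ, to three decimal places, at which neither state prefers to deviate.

The best deviation is to choose Build up for all 2 undetected periods, earning 12 each, then 3 forever once detected.
Deviation value: 12(1−ρ^2)/(1−ρ) + 3ρ^2/(1−ρ); cooperation value: 7/(1−ρ).
IC: 7 ≥ 12(1−ρ^2) + 3ρ^2 = 12 − 9ρ^2.
So ρ^2 ≥ 5/9, giving ρ ≥ (5/9)^(1/2) ≈ 0.745.

0.745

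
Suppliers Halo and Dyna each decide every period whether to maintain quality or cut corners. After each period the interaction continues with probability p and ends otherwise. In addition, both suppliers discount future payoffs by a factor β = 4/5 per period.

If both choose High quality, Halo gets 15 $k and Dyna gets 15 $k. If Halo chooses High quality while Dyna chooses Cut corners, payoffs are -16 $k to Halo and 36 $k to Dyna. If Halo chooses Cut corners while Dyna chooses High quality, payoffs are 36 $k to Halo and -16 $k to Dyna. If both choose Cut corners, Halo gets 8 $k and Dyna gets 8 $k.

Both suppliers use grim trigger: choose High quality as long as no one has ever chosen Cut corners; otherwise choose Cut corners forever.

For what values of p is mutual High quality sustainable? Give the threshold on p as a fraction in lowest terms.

With continuation probability p and discount β, the effective per-period discount factor is βp.
Grim-trigger IC: βp ≥ (36−15)/(36−8) = 3/4.
So p ≥ (3/4)/(4/5) = 15/16.

15/16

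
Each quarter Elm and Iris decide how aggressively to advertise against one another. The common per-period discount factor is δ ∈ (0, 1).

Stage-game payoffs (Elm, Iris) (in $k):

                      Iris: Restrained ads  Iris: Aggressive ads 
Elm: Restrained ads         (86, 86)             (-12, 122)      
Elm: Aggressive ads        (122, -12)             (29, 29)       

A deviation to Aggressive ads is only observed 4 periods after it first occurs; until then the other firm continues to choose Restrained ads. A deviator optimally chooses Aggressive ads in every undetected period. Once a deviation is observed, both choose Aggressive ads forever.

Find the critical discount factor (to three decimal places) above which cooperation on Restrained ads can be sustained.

0.789

A deviator earns 122 for 4 periods, then 29 forever; cooperating earns 86 forever. Multiplying the IC by (1−δ):
86 ≥ 122(1−δ^4) + 29δ^4, so 93·δ^4 ≥ 36 and δ^4 ≥ 12/31.
δ ≥ (12/31)^(1/4) ≈ 0.789.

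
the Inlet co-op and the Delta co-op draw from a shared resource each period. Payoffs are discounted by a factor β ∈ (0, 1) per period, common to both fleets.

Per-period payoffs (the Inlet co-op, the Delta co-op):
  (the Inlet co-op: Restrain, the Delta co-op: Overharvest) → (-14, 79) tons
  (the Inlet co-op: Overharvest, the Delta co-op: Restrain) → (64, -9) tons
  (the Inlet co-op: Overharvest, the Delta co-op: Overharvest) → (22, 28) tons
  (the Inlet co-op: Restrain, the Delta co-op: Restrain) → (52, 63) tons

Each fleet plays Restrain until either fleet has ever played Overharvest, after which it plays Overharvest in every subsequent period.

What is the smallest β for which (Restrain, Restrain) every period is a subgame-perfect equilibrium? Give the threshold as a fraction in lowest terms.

16/51

the Inlet co-op's threshold: (64−52)/(64−22) = 2/7.
the Delta co-op's threshold: (79−63)/(79−28) = 16/51.
2/7 < 16/51, so the Delta co-op binds and β* = 16/51.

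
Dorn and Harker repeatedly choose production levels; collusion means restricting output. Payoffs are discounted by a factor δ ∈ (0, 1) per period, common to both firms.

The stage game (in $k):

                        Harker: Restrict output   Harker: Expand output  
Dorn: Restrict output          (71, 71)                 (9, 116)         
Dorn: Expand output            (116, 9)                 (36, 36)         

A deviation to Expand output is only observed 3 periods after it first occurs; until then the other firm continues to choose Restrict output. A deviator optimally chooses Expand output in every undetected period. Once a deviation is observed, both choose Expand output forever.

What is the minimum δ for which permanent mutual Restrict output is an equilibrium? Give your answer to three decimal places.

0.825

A deviator earns 116 for 3 periods, then 36 forever; cooperating earns 71 forever. Multiplying the IC by (1−δ):
71 ≥ 116(1−δ^3) + 36δ^3, so 80·δ^3 ≥ 45 and δ^3 ≥ 9/16.
δ ≥ (9/16)^(1/3) ≈ 0.825.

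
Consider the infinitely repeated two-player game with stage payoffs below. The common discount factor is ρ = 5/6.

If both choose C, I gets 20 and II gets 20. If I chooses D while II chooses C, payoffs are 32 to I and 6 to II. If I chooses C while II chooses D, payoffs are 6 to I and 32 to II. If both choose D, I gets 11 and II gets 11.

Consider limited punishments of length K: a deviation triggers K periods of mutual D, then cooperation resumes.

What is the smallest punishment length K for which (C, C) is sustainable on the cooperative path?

No profitable deviation requires (20−11)(ρ+…+ρ^K) ≥ 32−20, i.e. ρ+…+ρ^K ≥ 4/3 ≈ 1.3333.
With ρ = 5/6, the partial sums are K=1: 0.8333, K=2: 1.5278.
K = 2 is the first length at which the sum reaches 1.3333.

2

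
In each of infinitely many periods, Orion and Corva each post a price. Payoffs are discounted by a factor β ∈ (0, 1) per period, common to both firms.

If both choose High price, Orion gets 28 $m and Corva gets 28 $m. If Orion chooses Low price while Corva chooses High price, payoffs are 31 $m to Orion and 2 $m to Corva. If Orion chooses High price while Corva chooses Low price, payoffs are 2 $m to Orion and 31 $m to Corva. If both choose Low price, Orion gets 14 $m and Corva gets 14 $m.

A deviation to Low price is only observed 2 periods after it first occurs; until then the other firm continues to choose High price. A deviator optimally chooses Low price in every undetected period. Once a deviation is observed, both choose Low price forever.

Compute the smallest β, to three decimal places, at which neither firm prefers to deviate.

0.420

The best deviation is to choose Low price for all 2 undetected periods, earning 31 each, then 14 forever once detected.
Deviation value: 31(1−β^2)/(1−β) + 14β^2/(1−β); cooperation value: 28/(1−β).
IC: 28 ≥ 31(1−β^2) + 14β^2 = 31 − 17β^2.
So β^2 ≥ 3/17, giving β ≥ (3/17)^(1/2) ≈ 0.420.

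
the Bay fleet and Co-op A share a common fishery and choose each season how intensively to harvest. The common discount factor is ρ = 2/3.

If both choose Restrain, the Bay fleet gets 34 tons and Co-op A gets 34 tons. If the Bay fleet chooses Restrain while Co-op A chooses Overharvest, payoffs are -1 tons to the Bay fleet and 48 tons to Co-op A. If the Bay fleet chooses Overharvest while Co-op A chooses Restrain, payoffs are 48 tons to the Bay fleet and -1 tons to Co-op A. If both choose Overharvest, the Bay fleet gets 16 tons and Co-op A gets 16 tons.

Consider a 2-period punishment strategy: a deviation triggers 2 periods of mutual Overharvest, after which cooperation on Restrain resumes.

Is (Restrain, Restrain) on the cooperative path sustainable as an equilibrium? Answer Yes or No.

Comparing payoff streams over the 3 periods until play realigns: cooperate → 34(1+ρ+…+ρ^2); deviate → 48 + 16(ρ+…+ρ^2).
Cooperation is sustained iff (34−16)(ρ+…+ρ^2) ≥ 48−34.
ρ+…+ρ^2 = 2/3·(1−(2/3)^2)/(1−2/3) = 1.1111, and (48−34)/(34−16) = 0.7778.
1.1111 ≥ 0.7778, so cooperation is sustainable.

Yes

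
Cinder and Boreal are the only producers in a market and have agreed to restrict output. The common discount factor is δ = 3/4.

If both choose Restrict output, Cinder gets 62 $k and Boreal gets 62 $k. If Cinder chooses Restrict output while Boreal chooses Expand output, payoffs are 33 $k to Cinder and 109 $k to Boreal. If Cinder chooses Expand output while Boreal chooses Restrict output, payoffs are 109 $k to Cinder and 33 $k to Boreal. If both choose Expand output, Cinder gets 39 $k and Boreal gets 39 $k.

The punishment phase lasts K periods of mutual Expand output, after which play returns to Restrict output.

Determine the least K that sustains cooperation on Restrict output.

Need Σ_{k=1}^{K} δ^k ≥ (109−62)/(62−39) = 2.0435 at δ = 3/4.
At K = 3 the sum is 1.7344 < 2.0435; at K = 4 it is 2.0508 ≥ 2.0435.
So the minimum punishment length is K = 4.

4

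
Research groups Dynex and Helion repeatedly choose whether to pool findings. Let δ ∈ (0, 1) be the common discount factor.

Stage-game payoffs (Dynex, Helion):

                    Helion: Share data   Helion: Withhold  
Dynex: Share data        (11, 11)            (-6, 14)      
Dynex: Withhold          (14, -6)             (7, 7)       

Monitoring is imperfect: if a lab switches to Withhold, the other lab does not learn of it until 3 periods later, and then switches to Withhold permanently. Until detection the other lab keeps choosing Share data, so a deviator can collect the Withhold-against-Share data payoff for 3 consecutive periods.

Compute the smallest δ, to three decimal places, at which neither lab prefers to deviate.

0.754

Deviating for the 3 undetected periods gains 14−11 = 3 per period over cooperation, then loses 11−7 = 4 per period forever once punishment starts.
Gain: 3(1 + δ + … + δ^2); loss: 4·δ^3/(1−δ).
No profitable deviation ⇔ 3(1−δ^3) ≤ 4·δ^3, i.e. δ^3 ≥ 3/(3+4) = 3/7.
Hence δ ≥ (3/7)^(1/3) ≈ 0.754.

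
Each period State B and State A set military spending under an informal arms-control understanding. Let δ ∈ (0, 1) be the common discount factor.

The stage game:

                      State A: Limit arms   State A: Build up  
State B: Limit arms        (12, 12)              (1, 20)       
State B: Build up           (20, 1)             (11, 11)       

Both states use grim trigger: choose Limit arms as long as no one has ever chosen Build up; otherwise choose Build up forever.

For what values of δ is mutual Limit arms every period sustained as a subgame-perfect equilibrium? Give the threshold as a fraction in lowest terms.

Under grim trigger the critical discount factor is (T−C)/(T−P) with T = 20, C = 12, P = 11.
δ* = (20−12)/(20−11) = 8/9.

8/9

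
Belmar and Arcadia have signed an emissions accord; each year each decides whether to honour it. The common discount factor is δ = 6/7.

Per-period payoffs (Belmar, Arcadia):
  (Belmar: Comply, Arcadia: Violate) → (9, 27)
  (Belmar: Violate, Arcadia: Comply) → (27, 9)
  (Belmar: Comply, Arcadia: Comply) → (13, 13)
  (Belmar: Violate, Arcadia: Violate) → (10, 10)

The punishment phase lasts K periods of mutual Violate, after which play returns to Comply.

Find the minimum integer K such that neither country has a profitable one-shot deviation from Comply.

10

Need Σ_{k=1}^{K} δ^k ≥ (27−13)/(13−10) = 4.6667 at δ = 6/7.
At K = 9 the sum is 4.5016 < 4.6667; at K = 10 it is 4.7157 ≥ 4.6667.
So the minimum punishment length is K = 10.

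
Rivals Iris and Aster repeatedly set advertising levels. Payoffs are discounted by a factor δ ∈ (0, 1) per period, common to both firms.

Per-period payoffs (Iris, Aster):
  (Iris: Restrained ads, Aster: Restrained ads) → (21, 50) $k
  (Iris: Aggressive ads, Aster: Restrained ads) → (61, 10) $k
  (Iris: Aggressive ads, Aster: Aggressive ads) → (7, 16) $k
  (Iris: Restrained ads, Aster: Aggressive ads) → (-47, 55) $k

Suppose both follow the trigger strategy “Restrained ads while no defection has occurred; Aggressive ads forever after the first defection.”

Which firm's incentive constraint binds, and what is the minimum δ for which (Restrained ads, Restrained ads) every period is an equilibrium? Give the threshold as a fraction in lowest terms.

Iris's threshold: (61−21)/(61−7) = 20/27.
Aster's threshold: (55−50)/(55−16) = 5/39.
20/27 > 5/39, so Iris binds and δ* = 20/27.

Iris; δ ≥ 20/27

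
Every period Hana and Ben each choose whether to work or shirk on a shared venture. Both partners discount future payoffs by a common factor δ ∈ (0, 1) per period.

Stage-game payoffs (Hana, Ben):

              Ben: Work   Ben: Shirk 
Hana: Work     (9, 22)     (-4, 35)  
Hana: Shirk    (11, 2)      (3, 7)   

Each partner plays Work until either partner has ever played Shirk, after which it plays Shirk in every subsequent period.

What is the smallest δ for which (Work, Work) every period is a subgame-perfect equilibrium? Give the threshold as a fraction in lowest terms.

Hana's threshold: (11−9)/(11−3) = 1/4.
Ben's threshold: (35−22)/(35−7) = 13/28.
1/4 < 13/28, so Ben binds and δ* = 13/28.

13/28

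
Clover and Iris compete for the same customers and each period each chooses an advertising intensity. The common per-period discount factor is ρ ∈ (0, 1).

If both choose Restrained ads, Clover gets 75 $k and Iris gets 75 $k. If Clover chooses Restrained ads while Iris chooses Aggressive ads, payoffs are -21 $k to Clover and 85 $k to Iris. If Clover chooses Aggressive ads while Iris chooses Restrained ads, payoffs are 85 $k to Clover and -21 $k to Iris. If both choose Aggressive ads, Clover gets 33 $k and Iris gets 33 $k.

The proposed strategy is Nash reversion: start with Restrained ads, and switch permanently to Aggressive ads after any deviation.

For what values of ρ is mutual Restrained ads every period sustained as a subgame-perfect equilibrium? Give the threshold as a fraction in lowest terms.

5/26

Cooperation forever yields 75 each period: 75/(1−ρ).
Deviating yields 85 once, then 33 forever: 85 + 33ρ/(1−ρ).
No profitable deviation requires 75/(1−ρ) ≥ 85 + 33ρ/(1−ρ).
Multiplying by (1−ρ): 75 ≥ 85(1−ρ) + 33ρ = 85 − 52ρ.
So 52ρ ≥ 10, i.e. ρ ≥ 10/52 = 5/26.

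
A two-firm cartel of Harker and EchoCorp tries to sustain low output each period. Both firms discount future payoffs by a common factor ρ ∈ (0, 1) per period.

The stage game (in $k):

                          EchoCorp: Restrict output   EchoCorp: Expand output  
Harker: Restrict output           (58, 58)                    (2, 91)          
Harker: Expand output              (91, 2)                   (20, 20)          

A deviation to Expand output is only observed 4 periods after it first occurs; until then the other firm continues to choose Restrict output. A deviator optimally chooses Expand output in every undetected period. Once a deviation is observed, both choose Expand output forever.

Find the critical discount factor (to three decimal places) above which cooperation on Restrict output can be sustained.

Deviating for the 4 undetected periods gains 91−58 = 33 per period over cooperation, then loses 58−20 = 38 per period forever once punishment starts.
Gain: 33(1 + ρ + … + ρ^3); loss: 38·ρ^4/(1−ρ).
No profitable deviation ⇔ 33(1−ρ^4) ≤ 38·ρ^4, i.e. ρ^4 ≥ 33/(33+38) = 33/71.
Hence ρ ≥ (33/71)^(1/4) ≈ 0.826.

0.826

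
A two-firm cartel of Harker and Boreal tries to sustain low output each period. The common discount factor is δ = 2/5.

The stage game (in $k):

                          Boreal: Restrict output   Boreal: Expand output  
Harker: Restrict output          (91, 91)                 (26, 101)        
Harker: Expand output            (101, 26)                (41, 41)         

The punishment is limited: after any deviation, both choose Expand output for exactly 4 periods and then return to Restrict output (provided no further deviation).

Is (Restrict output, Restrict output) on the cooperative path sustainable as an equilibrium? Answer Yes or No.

A one-shot deviation gives 101 now, then 41 for 4 periods, then back to 91.
Gain from deviating: (101−91) today; loss: (91−41) in each of the next 4 periods.
No-deviation condition: (91−41)(δ+…+δ^4) ≥ 101−91, i.e. δ+…+δ^4 ≥ 1/5.
At δ = 2/5: δ+…+δ^4 = 0.6496 ≥ 0.2000.
So cooperation is sustainable.

Yes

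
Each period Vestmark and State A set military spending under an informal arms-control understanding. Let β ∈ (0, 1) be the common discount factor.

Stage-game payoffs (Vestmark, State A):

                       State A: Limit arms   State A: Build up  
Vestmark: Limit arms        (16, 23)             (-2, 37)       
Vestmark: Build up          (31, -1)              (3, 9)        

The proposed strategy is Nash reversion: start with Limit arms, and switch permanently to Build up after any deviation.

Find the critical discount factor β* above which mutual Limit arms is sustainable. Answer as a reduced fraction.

For Vestmark: deviation gain 31−16 = 15, per-period punishment loss 16−3 = 13. IC gives β ≥ 15/28.
For State A: gain 14, loss 14 per period, so β ≥ 14/28 = 1/2.
The tighter constraint is Vestmark's, so cooperation needs β ≥ 15/28.

15/28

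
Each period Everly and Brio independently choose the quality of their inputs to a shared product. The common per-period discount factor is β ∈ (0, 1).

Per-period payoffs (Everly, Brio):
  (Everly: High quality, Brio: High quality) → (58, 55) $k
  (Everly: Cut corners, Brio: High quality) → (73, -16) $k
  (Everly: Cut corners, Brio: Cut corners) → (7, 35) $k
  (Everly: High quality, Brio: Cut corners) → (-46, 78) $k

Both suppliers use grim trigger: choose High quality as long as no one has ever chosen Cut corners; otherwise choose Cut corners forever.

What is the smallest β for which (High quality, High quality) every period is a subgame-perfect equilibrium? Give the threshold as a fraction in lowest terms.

23/43

Everly: cooperation gives 58 each period; deviation gives 73 once then 7 forever.
  58/(1−β) ≥ 73 + 7β/(1−β) ⇒ β ≥ 15/66 = 5/22.
Brio: cooperation gives 55 each period; deviation gives 78 once then 35 forever.
  β ≥ 23/43.
Both must hold, so the binding constraint is Brio's: β ≥ 23/43.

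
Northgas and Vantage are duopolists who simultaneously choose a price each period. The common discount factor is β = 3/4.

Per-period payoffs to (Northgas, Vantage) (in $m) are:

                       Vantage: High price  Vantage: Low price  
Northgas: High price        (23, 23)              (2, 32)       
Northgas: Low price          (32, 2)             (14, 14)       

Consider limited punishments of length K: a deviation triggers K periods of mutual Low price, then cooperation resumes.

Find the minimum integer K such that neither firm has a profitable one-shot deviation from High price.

Need Σ_{k=1}^{K} β^k ≥ (32−23)/(23−14) = 1.0000 at β = 3/4.
At K = 1 the sum is 0.7500 < 1.0000; at K = 2 it is 1.3125 ≥ 1.0000.
So the minimum punishment length is K = 2.

2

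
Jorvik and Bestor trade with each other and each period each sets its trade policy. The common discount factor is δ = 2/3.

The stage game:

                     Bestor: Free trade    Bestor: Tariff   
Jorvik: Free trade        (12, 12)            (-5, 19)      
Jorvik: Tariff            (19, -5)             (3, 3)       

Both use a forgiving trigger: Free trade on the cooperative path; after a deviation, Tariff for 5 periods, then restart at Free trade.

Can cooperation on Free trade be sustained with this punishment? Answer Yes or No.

IC: δ+…+δ^5 ≥ (19−12)/(12−3) = 7/9.
At δ = 2/3: partial sum = 1.7366 ≥ 0.7778. Cooperation sustainable.

Yes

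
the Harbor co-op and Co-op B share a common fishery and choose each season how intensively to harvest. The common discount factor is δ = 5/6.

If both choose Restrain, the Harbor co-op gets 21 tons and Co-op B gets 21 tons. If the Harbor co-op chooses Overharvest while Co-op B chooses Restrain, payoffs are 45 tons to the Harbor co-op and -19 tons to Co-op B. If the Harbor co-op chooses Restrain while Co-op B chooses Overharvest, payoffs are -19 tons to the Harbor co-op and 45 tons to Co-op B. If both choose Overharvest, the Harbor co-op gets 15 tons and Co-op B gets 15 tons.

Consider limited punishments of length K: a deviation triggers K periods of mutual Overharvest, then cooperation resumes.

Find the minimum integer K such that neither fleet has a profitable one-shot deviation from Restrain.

9

IC: δ(1−δ^K)/(1−δ) ≥ (45−21)/(21−15) = 4.
With δ = 5/6: need 1 − δ^K ≥ 4·(1−5/6)/(5/6), i.e. δ^K ≤ 0.2000.
Since (5/6)^8 = 0.2326 and (5/6)^9 = 0.1938, the smallest such K is 9.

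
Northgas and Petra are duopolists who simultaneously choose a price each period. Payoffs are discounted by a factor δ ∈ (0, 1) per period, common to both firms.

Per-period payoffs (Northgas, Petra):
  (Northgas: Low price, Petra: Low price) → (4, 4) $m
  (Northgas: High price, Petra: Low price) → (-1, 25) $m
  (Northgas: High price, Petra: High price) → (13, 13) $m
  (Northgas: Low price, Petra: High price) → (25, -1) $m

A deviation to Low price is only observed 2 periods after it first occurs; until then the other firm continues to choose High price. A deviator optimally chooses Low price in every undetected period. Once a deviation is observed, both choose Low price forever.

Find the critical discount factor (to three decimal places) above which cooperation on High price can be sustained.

Deviating for the 2 undetected periods gains 25−13 = 12 per period over cooperation, then loses 13−4 = 9 per period forever once punishment starts.
Gain: 12(1 + δ + … + δ^1); loss: 9·δ^2/(1−δ).
No profitable deviation ⇔ 12(1−δ^2) ≤ 9·δ^2, i.e. δ^2 ≥ 12/(12+9) = 4/7.
Hence δ ≥ (4/7)^(1/2) ≈ 0.756.

0.756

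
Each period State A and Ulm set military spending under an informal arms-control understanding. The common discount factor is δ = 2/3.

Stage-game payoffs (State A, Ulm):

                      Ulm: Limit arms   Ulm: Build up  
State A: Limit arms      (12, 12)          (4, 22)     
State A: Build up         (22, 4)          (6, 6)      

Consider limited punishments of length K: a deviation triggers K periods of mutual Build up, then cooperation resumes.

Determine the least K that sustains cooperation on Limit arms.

IC: δ(1−δ^K)/(1−δ) ≥ (22−12)/(12−6) = 5/3.
With δ = 2/3: need 1 − δ^K ≥ 5/3·(1−2/3)/(2/3), i.e. δ^K ≤ 0.1667.
Since (2/3)^4 = 0.1975 and (2/3)^5 = 0.1317, the smallest such K is 5.

5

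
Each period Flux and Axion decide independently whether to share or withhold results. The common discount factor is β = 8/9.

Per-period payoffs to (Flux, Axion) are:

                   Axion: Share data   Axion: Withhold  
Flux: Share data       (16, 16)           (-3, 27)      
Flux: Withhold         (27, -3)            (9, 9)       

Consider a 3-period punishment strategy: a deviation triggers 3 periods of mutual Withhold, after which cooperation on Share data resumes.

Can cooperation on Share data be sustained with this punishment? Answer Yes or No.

Yes

Comparing payoff streams over the 4 periods until play realigns: cooperate → 16(1+β+…+β^3); deviate → 27 + 9(β+…+β^3).
Cooperation is sustained iff (16−9)(β+…+β^3) ≥ 27−16.
β+…+β^3 = 8/9·(1−(8/9)^3)/(1−8/9) = 2.3813, and (27−16)/(16−9) = 1.5714.
2.3813 ≥ 1.5714, so cooperation is sustainable.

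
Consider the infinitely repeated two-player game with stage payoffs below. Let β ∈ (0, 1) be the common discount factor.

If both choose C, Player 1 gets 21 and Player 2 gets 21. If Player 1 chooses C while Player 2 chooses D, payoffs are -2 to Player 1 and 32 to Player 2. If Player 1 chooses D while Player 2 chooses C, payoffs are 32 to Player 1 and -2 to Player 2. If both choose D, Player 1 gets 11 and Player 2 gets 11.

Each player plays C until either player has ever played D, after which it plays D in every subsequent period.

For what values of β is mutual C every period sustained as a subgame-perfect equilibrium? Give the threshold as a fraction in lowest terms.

Cooperation forever yields 21 each period: 21/(1−β).
Deviating yields 32 once, then 11 forever: 32 + 11β/(1−β).
No profitable deviation requires 21/(1−β) ≥ 32 + 11β/(1−β).
Multiplying by (1−β): 21 ≥ 32(1−β) + 11β = 32 − 21β.
So 21β ≥ 11, i.e. β ≥ 11/21.

11/21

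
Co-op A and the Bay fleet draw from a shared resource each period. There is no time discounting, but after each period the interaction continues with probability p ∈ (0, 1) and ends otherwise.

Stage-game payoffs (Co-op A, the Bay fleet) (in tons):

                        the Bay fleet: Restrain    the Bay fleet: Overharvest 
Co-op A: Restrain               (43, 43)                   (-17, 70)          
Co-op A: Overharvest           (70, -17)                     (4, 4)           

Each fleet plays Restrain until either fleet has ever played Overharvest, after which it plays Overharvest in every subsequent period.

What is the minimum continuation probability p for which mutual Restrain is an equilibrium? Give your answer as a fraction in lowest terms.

9/22

With no time discounting, the continuation probability p plays the role of the discount factor.
Grim-trigger IC: 43/(1−p) ≥ 70 + 4p/(1−p) ⇒ p ≥ (70−43)/(70−4) = 9/22.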